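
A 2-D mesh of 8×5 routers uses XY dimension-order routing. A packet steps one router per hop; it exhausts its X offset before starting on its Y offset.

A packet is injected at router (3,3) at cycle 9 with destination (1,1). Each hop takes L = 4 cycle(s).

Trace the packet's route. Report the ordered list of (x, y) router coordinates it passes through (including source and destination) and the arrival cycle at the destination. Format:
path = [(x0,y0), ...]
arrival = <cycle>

t=9: at (3,3)
t=13: at (2,3) after W
t=17: at (1,3) after W
t=21: at (1,2) after S
t=25: at (1,1) after S

path = [(3,3), (2,3), (1,3), (1,2), (1,1)]
arrival = 25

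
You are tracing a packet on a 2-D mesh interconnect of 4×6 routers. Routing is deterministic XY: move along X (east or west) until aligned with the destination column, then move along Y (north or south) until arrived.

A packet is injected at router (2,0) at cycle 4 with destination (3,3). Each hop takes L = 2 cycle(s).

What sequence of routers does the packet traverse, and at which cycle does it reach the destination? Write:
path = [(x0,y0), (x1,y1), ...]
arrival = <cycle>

t=4: at (2,0)
t=6: at (3,0) after E
t=8: at (3,1) after N
t=10: at (3,2) after N
t=12: at (3,3) after N

path = [(2,0), (3,0), (3,1), (3,2), (3,3)]
arrival = 12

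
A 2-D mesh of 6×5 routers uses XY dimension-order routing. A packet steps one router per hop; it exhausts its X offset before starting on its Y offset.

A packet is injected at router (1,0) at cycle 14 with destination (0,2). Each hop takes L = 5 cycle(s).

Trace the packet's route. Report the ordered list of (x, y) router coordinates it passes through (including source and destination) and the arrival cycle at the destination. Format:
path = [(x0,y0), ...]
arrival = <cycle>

path = [(1,0), (0,0), (0,1), (0,2)]
arrival = 29

src (1,0)  cyc=14
W→(0,0)  cyc=19
N→(0,1)  cyc=24
N→(0,2)  cyc=29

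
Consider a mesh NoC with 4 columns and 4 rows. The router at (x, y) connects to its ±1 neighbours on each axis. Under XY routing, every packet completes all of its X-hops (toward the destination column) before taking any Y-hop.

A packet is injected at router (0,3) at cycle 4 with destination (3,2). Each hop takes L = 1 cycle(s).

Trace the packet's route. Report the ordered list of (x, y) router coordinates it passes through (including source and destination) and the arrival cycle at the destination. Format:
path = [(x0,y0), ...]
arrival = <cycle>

hop 0: (0,3) @ cyc 4
hop 1: (1,3) @ cyc 5  [E]
hop 2: (2,3) @ cyc 6  [E]
hop 3: (3,3) @ cyc 7  [E]
hop 4: (3,2) @ cyc 8  [S]

path = [(0,3), (1,3), (2,3), (3,3), (3,2)]
arrival = 8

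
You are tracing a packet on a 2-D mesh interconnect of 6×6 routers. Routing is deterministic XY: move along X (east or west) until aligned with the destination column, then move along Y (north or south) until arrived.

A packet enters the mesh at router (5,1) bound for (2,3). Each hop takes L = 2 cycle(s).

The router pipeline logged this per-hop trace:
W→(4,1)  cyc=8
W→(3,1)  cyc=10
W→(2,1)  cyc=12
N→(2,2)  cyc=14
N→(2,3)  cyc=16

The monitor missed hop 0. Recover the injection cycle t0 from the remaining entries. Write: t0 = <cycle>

Hop 1 reached at cycle 8; hop k is at t0 + k·L.
Therefore t0 = 8 − L = 6.

t0 = 6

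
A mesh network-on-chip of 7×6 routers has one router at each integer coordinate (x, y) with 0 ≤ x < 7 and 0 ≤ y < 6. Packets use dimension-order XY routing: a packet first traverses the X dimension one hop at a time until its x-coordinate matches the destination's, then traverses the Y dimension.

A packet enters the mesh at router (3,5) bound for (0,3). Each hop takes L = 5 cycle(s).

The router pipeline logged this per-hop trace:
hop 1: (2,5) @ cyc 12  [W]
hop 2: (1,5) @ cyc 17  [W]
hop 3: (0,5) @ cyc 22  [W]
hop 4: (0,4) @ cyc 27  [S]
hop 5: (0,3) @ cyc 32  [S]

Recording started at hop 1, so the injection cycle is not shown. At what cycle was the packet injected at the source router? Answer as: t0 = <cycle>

t0 = 7

The first recorded entry is hop 1 at cycle 12.
Therefore t0 = 12 − L = 7.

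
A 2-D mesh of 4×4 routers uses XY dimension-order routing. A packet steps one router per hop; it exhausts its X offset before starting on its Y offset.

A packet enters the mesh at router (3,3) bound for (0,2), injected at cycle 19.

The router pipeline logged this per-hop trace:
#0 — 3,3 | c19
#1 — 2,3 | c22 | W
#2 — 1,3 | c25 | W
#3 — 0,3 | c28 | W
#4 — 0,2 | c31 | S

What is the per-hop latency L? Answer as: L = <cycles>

L = 3

cyc[1] − cyc[0] = 22 − 19 = 3.
Each hop adds L, hence L = 3.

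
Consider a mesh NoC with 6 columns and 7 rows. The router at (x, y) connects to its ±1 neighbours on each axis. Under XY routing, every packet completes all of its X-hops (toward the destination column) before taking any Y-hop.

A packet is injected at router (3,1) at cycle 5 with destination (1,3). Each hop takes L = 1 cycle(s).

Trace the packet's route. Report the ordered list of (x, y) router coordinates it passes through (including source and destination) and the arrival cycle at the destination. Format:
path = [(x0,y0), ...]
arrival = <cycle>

  0. router=(3,1) cycle=5 (inject)
  1. router=(2,1) cycle=6 dir=W
  2. router=(1,1) cycle=7 dir=W
  3. router=(1,2) cycle=8 dir=N
  4. router=(1,3) cycle=9 dir=N

path = [(3,1), (2,1), (1,1), (1,2), (1,3)]
arrival = 9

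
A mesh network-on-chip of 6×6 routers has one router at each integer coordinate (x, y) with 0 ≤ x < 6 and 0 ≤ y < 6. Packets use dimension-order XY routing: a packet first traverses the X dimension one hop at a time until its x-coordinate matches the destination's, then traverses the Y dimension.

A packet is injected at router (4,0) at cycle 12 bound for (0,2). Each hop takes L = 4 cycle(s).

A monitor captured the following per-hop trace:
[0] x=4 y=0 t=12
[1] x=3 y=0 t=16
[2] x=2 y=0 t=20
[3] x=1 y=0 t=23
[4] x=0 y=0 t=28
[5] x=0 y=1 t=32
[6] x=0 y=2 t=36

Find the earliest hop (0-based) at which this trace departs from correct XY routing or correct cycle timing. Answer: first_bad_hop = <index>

first_bad_hop = 3

hop 1: step (-1,+0), +4 cyc — ok
hop 2: step (-1,+0), +4 cyc — ok
hop 3: step (-1,+0), +3 cyc — BAD: Δcyc=3≠L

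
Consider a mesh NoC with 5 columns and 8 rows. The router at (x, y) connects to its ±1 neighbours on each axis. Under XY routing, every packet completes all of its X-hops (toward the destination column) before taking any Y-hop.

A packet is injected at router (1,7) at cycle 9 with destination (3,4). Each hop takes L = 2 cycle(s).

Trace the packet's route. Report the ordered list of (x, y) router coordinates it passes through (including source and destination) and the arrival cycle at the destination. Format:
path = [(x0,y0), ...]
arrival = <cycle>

path = [(1,7), (2,7), (3,7), (3,6), (3,5), (3,4)]
arrival = 19

src (1,7)  cyc=9
E→(2,7)  cyc=11
E→(3,7)  cyc=13
S→(3,6)  cyc=15
S→(3,5)  cyc=17
S→(3,4)  cyc=19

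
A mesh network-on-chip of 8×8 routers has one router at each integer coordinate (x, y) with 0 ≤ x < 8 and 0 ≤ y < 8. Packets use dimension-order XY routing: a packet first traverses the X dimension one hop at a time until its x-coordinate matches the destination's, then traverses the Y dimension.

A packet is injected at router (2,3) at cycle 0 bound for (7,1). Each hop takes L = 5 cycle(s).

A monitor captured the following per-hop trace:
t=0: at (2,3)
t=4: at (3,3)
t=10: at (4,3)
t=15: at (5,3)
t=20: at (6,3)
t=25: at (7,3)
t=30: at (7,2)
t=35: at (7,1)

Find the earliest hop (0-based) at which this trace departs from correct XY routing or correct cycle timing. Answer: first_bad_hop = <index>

first_bad_hop = 1

[1] (+1,+0) / 4c ⇒ BAD: Δcyc=4≠L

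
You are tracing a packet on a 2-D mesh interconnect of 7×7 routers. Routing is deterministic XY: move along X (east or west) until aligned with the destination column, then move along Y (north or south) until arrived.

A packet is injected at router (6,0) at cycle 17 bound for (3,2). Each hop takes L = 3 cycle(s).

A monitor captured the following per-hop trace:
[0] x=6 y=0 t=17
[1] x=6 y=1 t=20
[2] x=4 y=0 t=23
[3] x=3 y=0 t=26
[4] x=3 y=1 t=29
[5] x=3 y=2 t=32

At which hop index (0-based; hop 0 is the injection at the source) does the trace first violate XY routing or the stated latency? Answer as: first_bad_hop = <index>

first_bad_hop = 1

check 1→ d=(0,1) cyc+3: BAD: Y-move but x=6≠3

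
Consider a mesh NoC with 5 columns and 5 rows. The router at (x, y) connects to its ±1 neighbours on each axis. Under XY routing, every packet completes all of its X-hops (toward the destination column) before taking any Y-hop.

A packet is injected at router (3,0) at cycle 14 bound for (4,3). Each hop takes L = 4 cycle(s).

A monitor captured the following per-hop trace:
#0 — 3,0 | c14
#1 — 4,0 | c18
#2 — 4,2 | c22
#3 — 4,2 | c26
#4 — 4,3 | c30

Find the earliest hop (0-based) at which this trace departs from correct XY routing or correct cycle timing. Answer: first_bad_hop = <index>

  1: Δx=+1 Δy=+0 Δt=4 [ok]
  2: Δx=+0 Δy=+2 Δt=4 [BAD: non-unit step]

first_bad_hop = 2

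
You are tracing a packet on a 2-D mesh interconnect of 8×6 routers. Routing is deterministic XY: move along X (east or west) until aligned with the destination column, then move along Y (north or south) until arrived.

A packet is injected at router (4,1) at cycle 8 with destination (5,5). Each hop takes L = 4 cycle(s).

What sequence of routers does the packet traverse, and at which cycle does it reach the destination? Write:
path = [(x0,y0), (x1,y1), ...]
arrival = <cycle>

path = [(4,1), (5,1), (5,2), (5,3), (5,4), (5,5)]
arrival = 28

t=8: at (4,1)
t=12: at (5,1) after E
t=16: at (5,2) after N
t=20: at (5,3) after N
t=24: at (5,4) after N
t=28: at (5,5) after N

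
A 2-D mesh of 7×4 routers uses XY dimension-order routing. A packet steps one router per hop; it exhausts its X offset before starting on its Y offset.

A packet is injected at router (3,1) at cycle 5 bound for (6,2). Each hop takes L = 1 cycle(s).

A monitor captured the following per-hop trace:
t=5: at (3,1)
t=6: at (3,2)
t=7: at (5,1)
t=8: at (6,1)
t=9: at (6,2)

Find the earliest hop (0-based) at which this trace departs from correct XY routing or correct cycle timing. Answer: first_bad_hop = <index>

first_bad_hop = 1

  1: Δx=+0 Δy=+1 Δt=1 [BAD: Y-move but x=3≠6]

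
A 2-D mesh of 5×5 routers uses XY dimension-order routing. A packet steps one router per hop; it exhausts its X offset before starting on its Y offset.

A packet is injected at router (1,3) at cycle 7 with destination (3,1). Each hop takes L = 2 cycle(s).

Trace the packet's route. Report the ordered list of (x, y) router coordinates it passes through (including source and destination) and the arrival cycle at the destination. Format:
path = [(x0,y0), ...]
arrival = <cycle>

path = [(1,3), (2,3), (3,3), (3,2), (3,1)]
arrival = 15

  0. router=(1,3) cycle=7 (inject)
  1. router=(2,3) cycle=9 dir=E
  2. router=(3,3) cycle=11 dir=E
  3. router=(3,2) cycle=13 dir=S
  4. router=(3,1) cycle=15 dir=S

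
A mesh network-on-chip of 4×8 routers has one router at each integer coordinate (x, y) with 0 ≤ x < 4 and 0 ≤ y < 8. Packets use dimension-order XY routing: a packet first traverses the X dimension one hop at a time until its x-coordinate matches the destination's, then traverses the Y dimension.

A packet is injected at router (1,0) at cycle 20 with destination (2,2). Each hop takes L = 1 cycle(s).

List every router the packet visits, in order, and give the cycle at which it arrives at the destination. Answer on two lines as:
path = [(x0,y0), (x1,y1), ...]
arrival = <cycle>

path = [(1,0), (2,0), (2,1), (2,2)]
arrival = 23

#0 — 1,0 | c20
#1 — 2,0 | c21 | E
#2 — 2,1 | c22 | N
#3 — 2,2 | c23 | N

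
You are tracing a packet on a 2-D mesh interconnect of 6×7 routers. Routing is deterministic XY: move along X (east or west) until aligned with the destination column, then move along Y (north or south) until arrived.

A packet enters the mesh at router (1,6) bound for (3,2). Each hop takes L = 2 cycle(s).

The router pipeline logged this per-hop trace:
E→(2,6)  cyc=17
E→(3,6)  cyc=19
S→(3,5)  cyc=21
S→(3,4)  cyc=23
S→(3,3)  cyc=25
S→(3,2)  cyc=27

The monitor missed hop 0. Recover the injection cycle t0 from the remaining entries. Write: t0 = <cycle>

At hop 1 the cycle is 17; in general cyc_k = t0 + kL.
t0 = cyc[1] − L = 17 − 2 = 15.

t0 = 15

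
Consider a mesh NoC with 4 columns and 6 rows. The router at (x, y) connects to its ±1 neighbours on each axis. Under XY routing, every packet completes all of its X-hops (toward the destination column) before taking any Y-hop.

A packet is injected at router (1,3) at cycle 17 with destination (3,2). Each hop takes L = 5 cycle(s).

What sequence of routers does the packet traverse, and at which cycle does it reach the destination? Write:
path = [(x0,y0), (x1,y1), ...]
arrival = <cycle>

path = [(1,3), (2,3), (3,3), (3,2)]
arrival = 32

src (1,3)  cyc=17
E→(2,3)  cyc=22
E→(3,3)  cyc=27
S→(3,2)  cyc=32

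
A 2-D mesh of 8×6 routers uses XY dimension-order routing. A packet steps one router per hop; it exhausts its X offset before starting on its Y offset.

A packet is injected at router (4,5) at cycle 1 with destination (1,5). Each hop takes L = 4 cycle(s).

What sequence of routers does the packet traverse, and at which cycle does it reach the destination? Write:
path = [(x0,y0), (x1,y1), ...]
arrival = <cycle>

path = [(4,5), (3,5), (2,5), (1,5)]
arrival = 13

[0] x=4 y=5 t=1
[1] x=3 y=5 t=5 →W
[2] x=2 y=5 t=9 →W
[3] x=1 y=5 t=13 →W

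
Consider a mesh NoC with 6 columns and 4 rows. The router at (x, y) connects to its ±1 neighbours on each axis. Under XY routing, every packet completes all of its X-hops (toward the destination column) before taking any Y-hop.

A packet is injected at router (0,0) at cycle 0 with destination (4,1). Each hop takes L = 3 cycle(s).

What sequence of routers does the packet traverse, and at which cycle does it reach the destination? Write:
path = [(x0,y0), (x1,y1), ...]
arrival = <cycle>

#0 — 0,0 | c0
#1 — 1,0 | c3 | E
#2 — 2,0 | c6 | E
#3 — 3,0 | c9 | E
#4 — 4,0 | c12 | E
#5 — 4,1 | c15 | N

path = [(0,0), (1,0), (2,0), (3,0), (4,0), (4,1)]
arrival = 15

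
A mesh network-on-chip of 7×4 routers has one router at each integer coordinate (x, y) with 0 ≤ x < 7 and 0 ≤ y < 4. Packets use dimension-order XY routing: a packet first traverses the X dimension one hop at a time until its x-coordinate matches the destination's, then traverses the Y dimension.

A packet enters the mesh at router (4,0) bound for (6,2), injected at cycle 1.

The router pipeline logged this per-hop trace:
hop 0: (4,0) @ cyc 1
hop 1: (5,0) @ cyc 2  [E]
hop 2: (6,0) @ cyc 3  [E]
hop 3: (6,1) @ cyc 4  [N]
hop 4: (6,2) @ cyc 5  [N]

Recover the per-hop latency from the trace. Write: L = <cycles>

Δcyc across hop 0→1: 2 − 1 = 1.
One hop costs L cycles, so L = 1.

L = 1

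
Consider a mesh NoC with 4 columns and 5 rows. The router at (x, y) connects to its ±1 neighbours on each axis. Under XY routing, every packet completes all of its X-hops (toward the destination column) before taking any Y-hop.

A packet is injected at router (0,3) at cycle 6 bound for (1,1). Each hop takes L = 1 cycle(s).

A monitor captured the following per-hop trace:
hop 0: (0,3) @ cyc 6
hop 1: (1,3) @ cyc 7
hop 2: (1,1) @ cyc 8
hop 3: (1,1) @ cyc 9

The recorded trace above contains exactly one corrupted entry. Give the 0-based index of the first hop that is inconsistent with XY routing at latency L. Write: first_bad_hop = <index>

  1: Δx=+1 Δy=+0 Δt=1 [ok]
  2: Δx=+0 Δy=-2 Δt=1 [BAD: non-unit step]

first_bad_hop = 2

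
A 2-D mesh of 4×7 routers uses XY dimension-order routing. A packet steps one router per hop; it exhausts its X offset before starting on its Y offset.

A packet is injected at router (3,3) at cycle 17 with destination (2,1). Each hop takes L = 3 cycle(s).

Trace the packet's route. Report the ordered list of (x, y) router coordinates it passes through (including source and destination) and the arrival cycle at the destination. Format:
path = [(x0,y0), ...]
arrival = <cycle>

path = [(3,3), (2,3), (2,2), (2,1)]
arrival = 26

#0 — 3,3 | c17
#1 — 2,3 | c20 | W
#2 — 2,2 | c23 | S
#3 — 2,1 | c26 | S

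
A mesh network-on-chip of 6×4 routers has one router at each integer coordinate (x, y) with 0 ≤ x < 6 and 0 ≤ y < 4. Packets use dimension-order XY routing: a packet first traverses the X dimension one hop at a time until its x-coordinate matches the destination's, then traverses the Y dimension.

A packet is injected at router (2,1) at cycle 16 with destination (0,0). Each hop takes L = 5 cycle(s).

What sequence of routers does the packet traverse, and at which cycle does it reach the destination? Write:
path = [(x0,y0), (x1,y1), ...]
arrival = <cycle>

path = [(2,1), (1,1), (0,1), (0,0)]
arrival = 31

src (2,1)  cyc=16
W→(1,1)  cyc=21
W→(0,1)  cyc=26
S→(0,0)  cyc=31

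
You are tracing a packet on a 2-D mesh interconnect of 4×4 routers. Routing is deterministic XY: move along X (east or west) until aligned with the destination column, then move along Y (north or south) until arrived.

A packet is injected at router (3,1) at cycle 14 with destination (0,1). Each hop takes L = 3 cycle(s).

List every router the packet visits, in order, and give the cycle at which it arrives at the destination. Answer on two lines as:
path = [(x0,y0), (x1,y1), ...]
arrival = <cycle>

path = [(3,1), (2,1), (1,1), (0,1)]
arrival = 23

src (3,1)  cyc=14
W→(2,1)  cyc=17
W→(1,1)  cyc=20
W→(0,1)  cyc=23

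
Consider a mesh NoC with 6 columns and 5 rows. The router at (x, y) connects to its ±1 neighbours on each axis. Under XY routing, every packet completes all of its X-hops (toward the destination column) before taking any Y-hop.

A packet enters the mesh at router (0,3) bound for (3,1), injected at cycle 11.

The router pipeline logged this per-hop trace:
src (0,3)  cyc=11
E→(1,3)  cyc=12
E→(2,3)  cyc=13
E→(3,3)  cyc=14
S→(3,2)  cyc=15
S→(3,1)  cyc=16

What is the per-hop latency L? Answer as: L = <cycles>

L = 1

cyc[1] − cyc[0] = 12 − 11 = 1.
One hop costs L cycles, so L = 1.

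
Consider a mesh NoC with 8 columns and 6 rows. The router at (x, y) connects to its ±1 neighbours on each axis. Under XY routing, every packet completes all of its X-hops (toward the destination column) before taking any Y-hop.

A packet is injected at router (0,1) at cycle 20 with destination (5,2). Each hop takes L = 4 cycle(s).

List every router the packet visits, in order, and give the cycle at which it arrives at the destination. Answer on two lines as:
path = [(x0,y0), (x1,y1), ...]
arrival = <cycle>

  0. router=(0,1) cycle=20 (inject)
  1. router=(1,1) cycle=24 dir=E
  2. router=(2,1) cycle=28 dir=E
  3. router=(3,1) cycle=32 dir=E
  4. router=(4,1) cycle=36 dir=E
  5. router=(5,1) cycle=40 dir=E
  6. router=(5,2) cycle=44 dir=N

path = [(0,1), (1,1), (2,1), (3,1), (4,1), (5,1), (5,2)]
arrival = 44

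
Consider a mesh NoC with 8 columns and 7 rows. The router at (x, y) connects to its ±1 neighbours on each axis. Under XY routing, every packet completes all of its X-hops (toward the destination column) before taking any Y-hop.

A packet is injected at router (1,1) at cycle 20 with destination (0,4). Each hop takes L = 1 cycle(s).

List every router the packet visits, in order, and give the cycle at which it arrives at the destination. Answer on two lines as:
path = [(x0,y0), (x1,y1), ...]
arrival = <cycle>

path = [(1,1), (0,1), (0,2), (0,3), (0,4)]
arrival = 24

t=20: at (1,1)
t=21: at (0,1) after W
t=22: at (0,2) after N
t=23: at (0,3) after N
t=24: at (0,4) after N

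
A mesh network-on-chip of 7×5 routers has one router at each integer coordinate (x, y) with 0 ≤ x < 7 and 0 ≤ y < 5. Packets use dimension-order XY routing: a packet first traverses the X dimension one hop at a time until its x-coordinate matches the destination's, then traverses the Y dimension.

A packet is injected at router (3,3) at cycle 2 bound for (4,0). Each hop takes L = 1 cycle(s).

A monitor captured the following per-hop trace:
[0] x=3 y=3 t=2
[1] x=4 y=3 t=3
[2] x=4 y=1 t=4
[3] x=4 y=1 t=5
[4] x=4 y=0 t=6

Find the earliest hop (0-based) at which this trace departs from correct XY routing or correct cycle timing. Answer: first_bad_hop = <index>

first_bad_hop = 2

check 1→ d=(1,0) cyc+1: ok
check 2→ d=(0,-2) cyc+1: BAD: non-unit step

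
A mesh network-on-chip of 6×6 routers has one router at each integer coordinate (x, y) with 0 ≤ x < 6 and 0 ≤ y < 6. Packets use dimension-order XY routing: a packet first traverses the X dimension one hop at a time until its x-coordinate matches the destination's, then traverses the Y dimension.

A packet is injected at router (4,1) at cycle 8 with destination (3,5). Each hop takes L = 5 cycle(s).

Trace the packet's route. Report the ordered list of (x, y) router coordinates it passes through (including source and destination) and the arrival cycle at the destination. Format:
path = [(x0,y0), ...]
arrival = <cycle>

  0. router=(4,1) cycle=8 (inject)
  1. router=(3,1) cycle=13 dir=W
  2. router=(3,2) cycle=18 dir=N
  3. router=(3,3) cycle=23 dir=N
  4. router=(3,4) cycle=28 dir=N
  5. router=(3,5) cycle=33 dir=N

path = [(4,1), (3,1), (3,2), (3,3), (3,4), (3,5)]
arrival = 33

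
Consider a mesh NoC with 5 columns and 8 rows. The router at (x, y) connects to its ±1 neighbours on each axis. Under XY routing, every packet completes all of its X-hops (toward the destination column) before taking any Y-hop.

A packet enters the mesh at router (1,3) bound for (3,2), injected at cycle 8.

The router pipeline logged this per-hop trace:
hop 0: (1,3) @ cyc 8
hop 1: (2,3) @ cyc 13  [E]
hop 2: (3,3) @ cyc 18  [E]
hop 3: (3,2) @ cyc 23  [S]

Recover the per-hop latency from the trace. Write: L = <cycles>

L = 5

Δcyc across hop 0→1: 13 − 8 = 5.
Per-hop latency L = Δcyc = 5.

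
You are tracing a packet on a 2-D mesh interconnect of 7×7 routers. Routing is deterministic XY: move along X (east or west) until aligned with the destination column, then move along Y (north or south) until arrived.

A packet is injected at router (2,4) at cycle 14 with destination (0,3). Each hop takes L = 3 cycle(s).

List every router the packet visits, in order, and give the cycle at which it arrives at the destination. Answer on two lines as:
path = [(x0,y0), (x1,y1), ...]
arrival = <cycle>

[0] x=2 y=4 t=14
[1] x=1 y=4 t=17 →W
[2] x=0 y=4 t=20 →W
[3] x=0 y=3 t=23 →S

path = [(2,4), (1,4), (0,4), (0,3)]
arrival = 23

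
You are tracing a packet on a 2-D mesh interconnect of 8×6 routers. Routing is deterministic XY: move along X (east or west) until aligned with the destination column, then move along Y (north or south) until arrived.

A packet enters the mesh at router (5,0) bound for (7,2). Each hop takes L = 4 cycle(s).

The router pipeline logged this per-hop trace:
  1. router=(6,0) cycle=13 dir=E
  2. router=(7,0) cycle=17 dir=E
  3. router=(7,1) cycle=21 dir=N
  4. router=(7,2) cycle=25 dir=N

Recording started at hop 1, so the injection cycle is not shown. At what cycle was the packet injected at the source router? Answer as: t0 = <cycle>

cyc[1] = 13 and cyc[k] = t0 + k·L for every k.
Therefore t0 = 13 − L = 9.

t0 = 9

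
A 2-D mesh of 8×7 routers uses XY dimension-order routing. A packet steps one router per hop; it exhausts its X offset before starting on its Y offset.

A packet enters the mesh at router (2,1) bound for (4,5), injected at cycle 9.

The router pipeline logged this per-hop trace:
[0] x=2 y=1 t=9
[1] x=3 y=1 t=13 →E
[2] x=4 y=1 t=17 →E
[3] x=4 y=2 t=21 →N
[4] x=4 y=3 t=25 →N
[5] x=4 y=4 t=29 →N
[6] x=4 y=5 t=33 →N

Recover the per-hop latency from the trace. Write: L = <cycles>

Between hops 0 and 1 the cycle counter advances 13 − 9 = 4.
Per-hop latency L = Δcyc = 4.

L = 4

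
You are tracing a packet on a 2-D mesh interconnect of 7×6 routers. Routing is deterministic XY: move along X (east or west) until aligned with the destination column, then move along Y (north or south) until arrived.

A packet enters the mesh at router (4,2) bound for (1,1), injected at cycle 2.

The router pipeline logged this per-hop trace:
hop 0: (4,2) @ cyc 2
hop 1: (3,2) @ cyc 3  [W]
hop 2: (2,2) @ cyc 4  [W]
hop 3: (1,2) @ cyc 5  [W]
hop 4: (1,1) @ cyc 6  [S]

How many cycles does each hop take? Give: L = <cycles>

Between hops 0 and 1 the cycle counter advances 3 − 2 = 1.
One hop costs L cycles, so L = 1.

L = 1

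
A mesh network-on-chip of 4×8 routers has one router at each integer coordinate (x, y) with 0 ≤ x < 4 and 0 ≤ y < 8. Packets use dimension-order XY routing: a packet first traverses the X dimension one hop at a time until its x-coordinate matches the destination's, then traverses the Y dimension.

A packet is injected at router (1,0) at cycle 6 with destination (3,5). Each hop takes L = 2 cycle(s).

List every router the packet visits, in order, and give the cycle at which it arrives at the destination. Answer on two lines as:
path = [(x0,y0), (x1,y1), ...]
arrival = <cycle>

t=6: at (1,0)
t=8: at (2,0) after E
t=10: at (3,0) after E
t=12: at (3,1) after N
t=14: at (3,2) after N
t=16: at (3,3) after N
t=18: at (3,4) after N
t=20: at (3,5) after N

path = [(1,0), (2,0), (3,0), (3,1), (3,2), (3,3), (3,4), (3,5)]
arrival = 20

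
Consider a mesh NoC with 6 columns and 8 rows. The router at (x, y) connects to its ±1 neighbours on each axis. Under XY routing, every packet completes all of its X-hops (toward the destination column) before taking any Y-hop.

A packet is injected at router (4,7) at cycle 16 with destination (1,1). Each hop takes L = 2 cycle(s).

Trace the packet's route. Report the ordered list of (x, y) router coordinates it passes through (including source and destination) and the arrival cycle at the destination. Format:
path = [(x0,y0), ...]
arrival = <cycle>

path = [(4,7), (3,7), (2,7), (1,7), (1,6), (1,5), (1,4), (1,3), (1,2), (1,1)]
arrival = 34

  0. router=(4,7) cycle=16 (inject)
  1. router=(3,7) cycle=18 dir=W
  2. router=(2,7) cycle=20 dir=W
  3. router=(1,7) cycle=22 dir=W
  4. router=(1,6) cycle=24 dir=S
  5. router=(1,5) cycle=26 dir=S
  6. router=(1,4) cycle=28 dir=S
  7. router=(1,3) cycle=30 dir=S
  8. router=(1,2) cycle=32 dir=S
  9. router=(1,1) cycle=34 dir=S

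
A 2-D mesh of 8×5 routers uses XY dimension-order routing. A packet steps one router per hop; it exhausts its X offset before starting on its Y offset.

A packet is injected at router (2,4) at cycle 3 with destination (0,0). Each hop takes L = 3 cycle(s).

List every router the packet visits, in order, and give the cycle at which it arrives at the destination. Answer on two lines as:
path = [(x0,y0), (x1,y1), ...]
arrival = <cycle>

path = [(2,4), (1,4), (0,4), (0,3), (0,2), (0,1), (0,0)]
arrival = 21

src (2,4)  cyc=3
W→(1,4)  cyc=6
W→(0,4)  cyc=9
S→(0,3)  cyc=12
S→(0,2)  cyc=15
S→(0,1)  cyc=18
S→(0,0)  cyc=21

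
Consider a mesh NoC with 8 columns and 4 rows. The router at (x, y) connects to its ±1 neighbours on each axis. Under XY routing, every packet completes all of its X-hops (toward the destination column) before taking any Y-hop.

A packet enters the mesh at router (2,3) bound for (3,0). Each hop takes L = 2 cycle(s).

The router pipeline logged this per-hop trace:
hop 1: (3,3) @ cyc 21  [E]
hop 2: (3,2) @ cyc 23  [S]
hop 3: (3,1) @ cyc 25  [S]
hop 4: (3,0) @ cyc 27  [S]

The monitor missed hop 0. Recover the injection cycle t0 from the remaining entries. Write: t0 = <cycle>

t0 = 19

The first recorded entry is hop 1 at cycle 21.
Therefore t0 = 21 − L = 19.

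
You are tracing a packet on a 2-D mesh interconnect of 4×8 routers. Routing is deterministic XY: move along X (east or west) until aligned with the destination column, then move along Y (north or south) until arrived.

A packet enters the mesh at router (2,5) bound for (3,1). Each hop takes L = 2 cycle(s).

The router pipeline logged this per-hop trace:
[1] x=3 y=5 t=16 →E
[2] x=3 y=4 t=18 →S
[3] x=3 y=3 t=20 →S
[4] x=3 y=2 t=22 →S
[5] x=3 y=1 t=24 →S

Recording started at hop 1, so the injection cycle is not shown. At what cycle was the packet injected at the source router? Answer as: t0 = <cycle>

At hop 1 the cycle is 16; in general cyc_k = t0 + kL.
Subtract one hop: t0 = 16 − 2 = 14.

t0 = 14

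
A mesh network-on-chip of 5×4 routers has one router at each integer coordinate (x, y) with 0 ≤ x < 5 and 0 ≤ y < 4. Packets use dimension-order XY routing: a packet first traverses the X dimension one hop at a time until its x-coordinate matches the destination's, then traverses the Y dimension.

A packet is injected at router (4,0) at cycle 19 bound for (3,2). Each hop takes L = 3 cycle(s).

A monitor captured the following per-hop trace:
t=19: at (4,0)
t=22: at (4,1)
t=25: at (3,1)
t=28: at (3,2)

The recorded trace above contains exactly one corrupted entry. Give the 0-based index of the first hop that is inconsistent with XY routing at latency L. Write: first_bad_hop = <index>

first_bad_hop = 1

hop 1: step (+0,+1), +3 cyc — BAD: Y-move but x=4≠3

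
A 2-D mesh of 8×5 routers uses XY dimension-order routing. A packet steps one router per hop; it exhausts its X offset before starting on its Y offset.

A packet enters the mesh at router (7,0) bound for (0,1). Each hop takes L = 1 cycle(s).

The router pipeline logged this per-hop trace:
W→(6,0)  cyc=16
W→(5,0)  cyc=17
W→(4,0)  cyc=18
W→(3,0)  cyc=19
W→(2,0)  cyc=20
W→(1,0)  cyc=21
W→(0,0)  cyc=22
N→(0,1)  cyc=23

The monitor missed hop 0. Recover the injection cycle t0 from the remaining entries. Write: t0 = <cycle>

t0 = 15

At hop 1 the cycle is 16; in general cyc_k = t0 + kL.
Therefore t0 = 16 − L = 15.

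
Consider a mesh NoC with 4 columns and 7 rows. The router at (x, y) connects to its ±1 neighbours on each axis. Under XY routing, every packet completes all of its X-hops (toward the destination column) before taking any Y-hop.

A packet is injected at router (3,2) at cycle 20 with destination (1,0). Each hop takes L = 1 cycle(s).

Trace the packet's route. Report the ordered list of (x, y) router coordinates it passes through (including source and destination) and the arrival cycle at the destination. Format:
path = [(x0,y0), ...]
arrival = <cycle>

path = [(3,2), (2,2), (1,2), (1,1), (1,0)]
arrival = 24

[0] x=3 y=2 t=20
[1] x=2 y=2 t=21 →W
[2] x=1 y=2 t=22 →W
[3] x=1 y=1 t=23 →S
[4] x=1 y=0 t=24 →S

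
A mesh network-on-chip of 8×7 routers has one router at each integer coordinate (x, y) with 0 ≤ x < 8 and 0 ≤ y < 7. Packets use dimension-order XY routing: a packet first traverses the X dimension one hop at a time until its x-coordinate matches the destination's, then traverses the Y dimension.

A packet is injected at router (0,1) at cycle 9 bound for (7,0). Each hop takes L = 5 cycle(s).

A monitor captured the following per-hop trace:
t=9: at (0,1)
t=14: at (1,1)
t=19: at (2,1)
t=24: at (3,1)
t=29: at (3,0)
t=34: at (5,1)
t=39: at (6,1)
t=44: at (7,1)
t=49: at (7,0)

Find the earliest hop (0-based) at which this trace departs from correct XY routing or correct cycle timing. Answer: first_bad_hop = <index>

hop 1: step (+1,+0), +5 cyc — ok
hop 2: step (+1,+0), +5 cyc — ok
hop 3: step (+1,+0), +5 cyc — ok
hop 4: step (+0,-1), +5 cyc — BAD: Y-move but x=3≠7

first_bad_hop = 4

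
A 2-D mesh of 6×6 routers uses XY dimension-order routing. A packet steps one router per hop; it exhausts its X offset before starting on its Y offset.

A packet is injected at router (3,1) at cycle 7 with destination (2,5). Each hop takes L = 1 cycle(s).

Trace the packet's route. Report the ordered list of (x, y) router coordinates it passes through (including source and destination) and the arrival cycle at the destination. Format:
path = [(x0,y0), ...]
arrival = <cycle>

path = [(3,1), (2,1), (2,2), (2,3), (2,4), (2,5)]
arrival = 12

src (3,1)  cyc=7
W→(2,1)  cyc=8
N→(2,2)  cyc=9
N→(2,3)  cyc=10
N→(2,4)  cyc=11
N→(2,5)  cyc=12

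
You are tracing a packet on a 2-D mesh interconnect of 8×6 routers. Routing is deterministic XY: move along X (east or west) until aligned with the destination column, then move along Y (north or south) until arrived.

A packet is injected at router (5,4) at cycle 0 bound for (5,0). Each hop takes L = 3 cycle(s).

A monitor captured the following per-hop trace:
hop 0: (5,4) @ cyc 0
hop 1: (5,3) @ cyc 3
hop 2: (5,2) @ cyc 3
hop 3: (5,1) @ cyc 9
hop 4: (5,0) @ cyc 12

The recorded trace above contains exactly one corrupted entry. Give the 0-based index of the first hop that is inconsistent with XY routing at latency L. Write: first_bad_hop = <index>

first_bad_hop = 2

check 1→ d=(0,-1) cyc+3: ok
check 2→ d=(0,-1) cyc+0: BAD: Δcyc=0≠L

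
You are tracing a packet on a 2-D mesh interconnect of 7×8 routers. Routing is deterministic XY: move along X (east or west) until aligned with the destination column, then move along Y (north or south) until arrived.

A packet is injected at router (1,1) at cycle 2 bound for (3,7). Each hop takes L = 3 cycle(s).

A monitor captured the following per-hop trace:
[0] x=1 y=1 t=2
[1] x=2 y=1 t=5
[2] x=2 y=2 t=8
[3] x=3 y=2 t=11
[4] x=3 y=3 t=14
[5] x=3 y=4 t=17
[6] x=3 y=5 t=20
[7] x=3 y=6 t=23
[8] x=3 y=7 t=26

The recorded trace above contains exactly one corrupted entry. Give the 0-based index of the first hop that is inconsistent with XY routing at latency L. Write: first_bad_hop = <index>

first_bad_hop = 2

check 1→ d=(1,0) cyc+3: ok
check 2→ d=(0,1) cyc+3: BAD: Y-move but x=2≠3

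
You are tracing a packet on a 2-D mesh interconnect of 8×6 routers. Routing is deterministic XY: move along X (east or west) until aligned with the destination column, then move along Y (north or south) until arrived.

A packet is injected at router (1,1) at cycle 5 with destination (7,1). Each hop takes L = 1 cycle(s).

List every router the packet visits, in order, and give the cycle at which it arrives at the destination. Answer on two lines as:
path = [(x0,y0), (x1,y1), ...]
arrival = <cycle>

src (1,1)  cyc=5
E→(2,1)  cyc=6
E→(3,1)  cyc=7
E→(4,1)  cyc=8
E→(5,1)  cyc=9
E→(6,1)  cyc=10
E→(7,1)  cyc=11

path = [(1,1), (2,1), (3,1), (4,1), (5,1), (6,1), (7,1)]
arrival = 11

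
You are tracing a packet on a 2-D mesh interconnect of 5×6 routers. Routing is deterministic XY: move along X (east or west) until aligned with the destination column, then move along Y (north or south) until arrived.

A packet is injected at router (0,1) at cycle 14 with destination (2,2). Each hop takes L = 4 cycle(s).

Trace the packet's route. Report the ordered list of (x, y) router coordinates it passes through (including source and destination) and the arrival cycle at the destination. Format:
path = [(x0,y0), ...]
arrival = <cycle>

[0] x=0 y=1 t=14
[1] x=1 y=1 t=18 →E
[2] x=2 y=1 t=22 →E
[3] x=2 y=2 t=26 →N

path = [(0,1), (1,1), (2,1), (2,2)]
arrival = 26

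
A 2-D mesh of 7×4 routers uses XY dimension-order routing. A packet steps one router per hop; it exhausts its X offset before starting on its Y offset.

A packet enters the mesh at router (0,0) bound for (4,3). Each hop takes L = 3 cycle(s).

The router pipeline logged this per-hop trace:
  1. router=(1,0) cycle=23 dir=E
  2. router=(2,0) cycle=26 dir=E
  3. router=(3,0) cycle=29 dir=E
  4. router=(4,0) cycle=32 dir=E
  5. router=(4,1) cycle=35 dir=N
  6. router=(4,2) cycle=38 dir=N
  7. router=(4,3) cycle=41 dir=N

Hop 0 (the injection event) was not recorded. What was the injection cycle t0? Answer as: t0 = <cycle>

At hop 1 the cycle is 23; in general cyc_k = t0 + kL.
So t0 = 23 − 1·3 = 20.

t0 = 20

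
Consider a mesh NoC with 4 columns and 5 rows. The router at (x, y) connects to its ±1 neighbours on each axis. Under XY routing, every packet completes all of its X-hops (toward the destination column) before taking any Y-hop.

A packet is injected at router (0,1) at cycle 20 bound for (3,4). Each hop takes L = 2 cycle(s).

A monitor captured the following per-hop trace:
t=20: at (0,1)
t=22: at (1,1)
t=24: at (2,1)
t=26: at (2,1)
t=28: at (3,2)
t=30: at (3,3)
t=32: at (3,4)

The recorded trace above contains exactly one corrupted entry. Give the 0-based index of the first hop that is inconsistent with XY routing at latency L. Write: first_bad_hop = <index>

[1] (+1,+0) / 2c ⇒ ok
[2] (+1,+0) / 2c ⇒ ok
[3] (+0,+0) / 2c ⇒ BAD: non-unit step

first_bad_hop = 3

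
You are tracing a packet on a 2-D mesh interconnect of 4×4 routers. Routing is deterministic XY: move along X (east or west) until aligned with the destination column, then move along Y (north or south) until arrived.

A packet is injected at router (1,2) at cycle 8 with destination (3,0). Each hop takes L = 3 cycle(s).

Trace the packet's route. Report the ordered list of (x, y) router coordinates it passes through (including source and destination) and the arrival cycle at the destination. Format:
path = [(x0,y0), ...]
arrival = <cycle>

t=8: at (1,2)
t=11: at (2,2) after E
t=14: at (3,2) after E
t=17: at (3,1) after S
t=20: at (3,0) after S

path = [(1,2), (2,2), (3,2), (3,1), (3,0)]
arrival = 20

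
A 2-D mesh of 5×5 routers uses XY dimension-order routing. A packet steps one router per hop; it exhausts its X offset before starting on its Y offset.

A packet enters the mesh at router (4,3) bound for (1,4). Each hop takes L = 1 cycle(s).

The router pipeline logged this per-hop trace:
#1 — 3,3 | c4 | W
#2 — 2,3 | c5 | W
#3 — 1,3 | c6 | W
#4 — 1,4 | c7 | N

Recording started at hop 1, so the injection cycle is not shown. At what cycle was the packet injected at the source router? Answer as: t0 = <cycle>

t0 = 3

The first recorded entry is hop 1 at cycle 4.
t0 = cyc[1] − L = 4 − 1 = 3.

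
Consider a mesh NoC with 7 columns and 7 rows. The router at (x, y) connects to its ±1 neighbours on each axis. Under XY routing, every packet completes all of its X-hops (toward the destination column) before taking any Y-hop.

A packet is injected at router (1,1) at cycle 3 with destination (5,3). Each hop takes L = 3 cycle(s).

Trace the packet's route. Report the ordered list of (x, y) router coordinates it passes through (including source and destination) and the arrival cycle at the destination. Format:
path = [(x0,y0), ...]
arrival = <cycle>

[0] x=1 y=1 t=3
[1] x=2 y=1 t=6 →E
[2] x=3 y=1 t=9 →E
[3] x=4 y=1 t=12 →E
[4] x=5 y=1 t=15 →E
[5] x=5 y=2 t=18 →N
[6] x=5 y=3 t=21 →N

path = [(1,1), (2,1), (3,1), (4,1), (5,1), (5,2), (5,3)]
arrival = 21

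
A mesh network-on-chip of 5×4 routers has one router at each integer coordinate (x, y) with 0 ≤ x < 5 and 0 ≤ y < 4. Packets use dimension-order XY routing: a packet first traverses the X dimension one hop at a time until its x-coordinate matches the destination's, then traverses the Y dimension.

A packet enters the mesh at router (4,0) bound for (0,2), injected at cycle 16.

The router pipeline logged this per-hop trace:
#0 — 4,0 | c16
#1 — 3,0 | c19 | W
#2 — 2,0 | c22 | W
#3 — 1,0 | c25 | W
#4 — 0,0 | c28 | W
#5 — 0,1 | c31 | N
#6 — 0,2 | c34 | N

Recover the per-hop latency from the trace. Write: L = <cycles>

Between hops 0 and 1 the cycle counter advances 19 − 16 = 3.
One hop costs L cycles, so L = 3.

L = 3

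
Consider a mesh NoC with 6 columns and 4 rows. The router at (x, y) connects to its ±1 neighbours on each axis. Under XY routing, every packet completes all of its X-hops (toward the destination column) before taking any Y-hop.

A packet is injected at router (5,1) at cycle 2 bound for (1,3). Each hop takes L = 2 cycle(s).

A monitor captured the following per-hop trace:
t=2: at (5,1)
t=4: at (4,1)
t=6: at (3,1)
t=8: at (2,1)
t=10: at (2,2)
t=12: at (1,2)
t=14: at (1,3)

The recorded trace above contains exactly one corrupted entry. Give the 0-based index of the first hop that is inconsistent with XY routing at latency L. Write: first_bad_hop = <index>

  1: Δx=-1 Δy=+0 Δt=2 [ok]
  2: Δx=-1 Δy=+0 Δt=2 [ok]
  3: Δx=-1 Δy=+0 Δt=2 [ok]
  4: Δx=+0 Δy=+1 Δt=2 [BAD: Y-move but x=2≠1]

first_bad_hop = 4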